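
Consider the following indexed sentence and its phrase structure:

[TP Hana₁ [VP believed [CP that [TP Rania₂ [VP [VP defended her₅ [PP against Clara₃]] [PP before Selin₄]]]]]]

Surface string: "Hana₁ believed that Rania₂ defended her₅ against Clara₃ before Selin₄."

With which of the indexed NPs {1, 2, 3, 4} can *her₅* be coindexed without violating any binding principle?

*her* is a pronoun, so Principle B applies: it must be free in its binding domain.
Binding domain of *her₅*: the embedded TP, whose subject is Rania₂.
*Hana₁* c-commands the pronoun but from outside its binding domain, and is not c-commanded by it → coindexation permitted.
*Rania₂* c-commands the pronoun within its binding domain → coindexation would violate Principle B.
*Clara₃*: the pronoun c-commands this R-expression → coindexation would violate Principle C on *Clara₃*.
*Selin₄* and the pronoun do not c-command one another → neither Principle B nor Principle C is at stake; coindexation permitted.

{1, 4}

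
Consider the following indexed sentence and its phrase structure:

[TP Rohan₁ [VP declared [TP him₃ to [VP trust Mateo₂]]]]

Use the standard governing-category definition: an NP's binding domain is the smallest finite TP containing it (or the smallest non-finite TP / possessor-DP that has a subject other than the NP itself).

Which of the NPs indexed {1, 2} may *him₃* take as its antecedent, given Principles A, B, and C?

none

*him* is a pronoun, so Principle B applies: it must be free in its binding domain.
Binding domain of *him₃*: the matrix TP, whose subject is Rohan₁.
*Rohan₁* c-commands the pronoun within its binding domain → coindexation would violate Principle B.
*Mateo₂*: the pronoun c-commands this R-expression → coindexation would violate Principle C on *Mateo₂*.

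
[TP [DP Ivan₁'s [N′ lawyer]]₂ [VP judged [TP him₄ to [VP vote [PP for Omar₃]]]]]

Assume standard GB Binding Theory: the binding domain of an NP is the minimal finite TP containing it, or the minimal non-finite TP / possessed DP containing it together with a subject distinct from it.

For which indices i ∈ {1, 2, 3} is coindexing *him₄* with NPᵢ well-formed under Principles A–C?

*him* is a pronoun, so Principle B applies: it must be free in its binding domain.
Binding domain of *him₄*: the matrix TP, whose subject is [Ivan₁'s lawyer]₂.
*Ivan₁* and the pronoun do not c-command one another → neither Principle B nor Principle C is at stake; coindexation permitted.
*[Ivan₁'s lawyer]₂* c-commands the pronoun within its binding domain → coindexation would violate Principle B.
*Omar₃*: the pronoun c-commands this R-expression → coindexation would violate Principle C on *Omar₃*.

{1}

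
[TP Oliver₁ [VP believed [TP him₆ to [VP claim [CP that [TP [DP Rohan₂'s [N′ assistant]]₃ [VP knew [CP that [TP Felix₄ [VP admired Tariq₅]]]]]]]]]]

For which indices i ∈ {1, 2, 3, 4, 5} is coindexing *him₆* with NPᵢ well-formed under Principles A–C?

*him* is a pronoun, so Principle B applies: it must be free in its binding domain.
Binding domain of *him₆*: the matrix TP, whose subject is Oliver₁.
*Oliver₁* c-commands the pronoun within its binding domain → coindexation would violate Principle B.
*Rohan₂*: the pronoun c-commands this R-expression → coindexation would violate Principle C on *Rohan₂*.
*[Rohan₂'s assistant]₃*: the pronoun c-commands this R-expression → coindexation would violate Principle C on *[Rohan₂'s assistant]₃*.
*Felix₄*: the pronoun c-commands this R-expression → coindexation would violate Principle C on *Felix₄*.
*Tariq₅*: the pronoun c-commands this R-expression → coindexation would violate Principle C on *Tariq₅*.

none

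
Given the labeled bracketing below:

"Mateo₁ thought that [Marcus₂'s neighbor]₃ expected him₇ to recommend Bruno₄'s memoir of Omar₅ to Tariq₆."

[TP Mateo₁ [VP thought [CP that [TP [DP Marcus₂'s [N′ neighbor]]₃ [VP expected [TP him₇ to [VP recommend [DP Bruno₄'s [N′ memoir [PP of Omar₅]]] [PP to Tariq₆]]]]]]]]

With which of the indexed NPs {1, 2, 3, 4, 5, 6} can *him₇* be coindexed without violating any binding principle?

{1, 2}

*him* is a pronoun, so Principle B applies: it must be free in its binding domain.
Binding domain of *him₇*: the embedded TP, whose subject is [Marcus₂'s neighbor]₃.
*Mateo₁* c-commands the pronoun but from outside its binding domain, and is not c-commanded by it → coindexation permitted.
*Marcus₂* and the pronoun do not c-command one another → neither Principle B nor Principle C is at stake; coindexation permitted.
*[Marcus₂'s neighbor]₃* c-commands the pronoun within its binding domain → coindexation would violate Principle B.
*Bruno₄*: the pronoun c-commands this R-expression → coindexation would violate Principle C on *Bruno₄*.
*Omar₅*: the pronoun c-commands this R-expression → coindexation would violate Principle C on *Omar₅*.
*Tariq₆*: the pronoun c-commands this R-expression → coindexation would violate Principle C on *Tariq₆*.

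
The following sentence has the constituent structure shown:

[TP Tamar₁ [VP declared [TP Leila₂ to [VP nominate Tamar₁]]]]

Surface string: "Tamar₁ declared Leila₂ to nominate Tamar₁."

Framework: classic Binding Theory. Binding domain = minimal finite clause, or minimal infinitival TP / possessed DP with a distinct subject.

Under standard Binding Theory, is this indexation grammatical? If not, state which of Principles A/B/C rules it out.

Principle C

The two coindexed NPs are *Tamar₁* (the higher occurrence) and *Tamar₁* (the lower occurrence).
*Tamar₁* (the lower occurrence) is an R-expression. Principle C requires it to be free everywhere.
*Tamar₁* (the higher occurrence) c-commands it and carries the same index.
The R-expression is bound → Principle C violation.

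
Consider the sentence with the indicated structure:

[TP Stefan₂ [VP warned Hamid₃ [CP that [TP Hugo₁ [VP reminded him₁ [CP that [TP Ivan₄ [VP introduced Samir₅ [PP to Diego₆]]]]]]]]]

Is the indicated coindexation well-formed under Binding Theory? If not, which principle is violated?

Principle B

The two coindexed NPs are *Hugo₁* and *him₁*.
*him₁* is a pronoun. Its binding domain is the embedded TP, whose subject is Hugo₁.
*Hugo₁* c-commands it within that domain and carries the same index.
The pronoun is locally bound → Principle B violation.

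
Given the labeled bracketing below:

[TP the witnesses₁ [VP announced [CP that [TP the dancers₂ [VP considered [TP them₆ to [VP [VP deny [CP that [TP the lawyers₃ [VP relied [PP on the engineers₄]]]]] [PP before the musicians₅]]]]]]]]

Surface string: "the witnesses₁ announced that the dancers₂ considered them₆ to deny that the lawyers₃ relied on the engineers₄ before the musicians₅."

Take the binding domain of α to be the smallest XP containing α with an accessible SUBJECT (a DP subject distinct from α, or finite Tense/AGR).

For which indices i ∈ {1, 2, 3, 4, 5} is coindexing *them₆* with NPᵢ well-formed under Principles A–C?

*them* is a pronoun, so Principle B applies: it must be free in its binding domain.
Binding domain of *them₆*: the embedded TP, whose subject is the dancers₂.
*the witnesses₁* c-commands the pronoun but from outside its binding domain, and is not c-commanded by it → coindexation permitted.
*the dancers₂* c-commands the pronoun within its binding domain → coindexation would violate Principle B.
*the lawyers₃*: the pronoun c-commands this R-expression → coindexation would violate Principle C on *the lawyers₃*.
*the engineers₄*: the pronoun c-commands this R-expression → coindexation would violate Principle C on *the engineers₄*.
*the musicians₅*: the pronoun c-commands this R-expression → coindexation would violate Principle C on *the musicians₅*.

{1}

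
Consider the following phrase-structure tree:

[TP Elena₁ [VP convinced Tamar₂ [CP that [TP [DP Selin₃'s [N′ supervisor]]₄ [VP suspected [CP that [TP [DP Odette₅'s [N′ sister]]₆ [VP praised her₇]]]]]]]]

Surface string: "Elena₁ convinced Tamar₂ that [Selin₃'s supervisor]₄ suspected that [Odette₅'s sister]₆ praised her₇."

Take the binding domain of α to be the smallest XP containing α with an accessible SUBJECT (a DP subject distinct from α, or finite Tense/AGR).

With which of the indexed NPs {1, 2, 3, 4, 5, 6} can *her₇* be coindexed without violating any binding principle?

{1, 2, 3, 4, 5}

*her* is a pronoun, so Principle B applies: it must be free in its binding domain.
Binding domain of *her₇*: the embedded TP, whose subject is [Odette₅'s sister]₆.
*Elena₁* c-commands the pronoun but from outside its binding domain, and is not c-commanded by it → coindexation permitted.
*Tamar₂* c-commands the pronoun but from outside its binding domain, and is not c-commanded by it → coindexation permitted.
*Selin₃* and the pronoun do not c-command one another → neither Principle B nor Principle C is at stake; coindexation permitted.
*[Selin₃'s supervisor]₄* c-commands the pronoun but from outside its binding domain, and is not c-commanded by it → coindexation permitted.
*Odette₅* and the pronoun do not c-command one another → neither Principle B nor Principle C is at stake; coindexation permitted.
*[Odette₅'s sister]₆* c-commands the pronoun within its binding domain → coindexation would violate Principle B.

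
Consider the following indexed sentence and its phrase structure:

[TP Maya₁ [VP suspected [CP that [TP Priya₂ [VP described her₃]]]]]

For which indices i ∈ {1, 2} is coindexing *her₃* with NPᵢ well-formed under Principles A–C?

*her* is a pronoun, so Principle B applies: it must be free in its binding domain.
Binding domain of *her₃*: the embedded TP, whose subject is Priya₂.
*Maya₁* c-commands the pronoun but from outside its binding domain, and is not c-commanded by it → coindexation permitted.
*Priya₂* c-commands the pronoun within its binding domain → coindexation would violate Principle B.

{1}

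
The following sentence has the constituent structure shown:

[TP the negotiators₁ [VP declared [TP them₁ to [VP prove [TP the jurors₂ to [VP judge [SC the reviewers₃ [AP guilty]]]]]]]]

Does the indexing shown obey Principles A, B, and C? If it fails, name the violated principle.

The two coindexed NPs are *the negotiators₁* and *them₁*.
*them₁* is a pronoun. Its binding domain is the matrix TP, whose subject is the negotiators₁.
*the negotiators₁* c-commands it within that domain and carries the same index.
The pronoun is locally bound → Principle B violation.

Principle B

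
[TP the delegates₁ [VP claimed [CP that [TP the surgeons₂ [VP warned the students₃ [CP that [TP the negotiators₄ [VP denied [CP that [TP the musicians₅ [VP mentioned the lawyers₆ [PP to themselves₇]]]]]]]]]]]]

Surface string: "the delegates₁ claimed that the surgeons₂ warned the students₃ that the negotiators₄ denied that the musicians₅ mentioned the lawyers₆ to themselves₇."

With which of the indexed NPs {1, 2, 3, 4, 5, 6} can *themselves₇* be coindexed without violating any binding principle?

*themselves* is an anaphor, so Principle A applies: it must be bound in its binding domain.
Binding domain of *themselves₇*: the embedded TP, whose subject is the musicians₅.
*the delegates₁* c-commands the anaphor but is outside its binding domain → cannot satisfy Principle A.
*the surgeons₂* c-commands the anaphor but is outside its binding domain → cannot satisfy Principle A.
*the students₃* c-commands the anaphor but is outside its binding domain → cannot satisfy Principle A.
*the negotiators₄* c-commands the anaphor but is outside its binding domain → cannot satisfy Principle A.
*the musicians₅* c-commands the anaphor within its binding domain → licit binder.
*the lawyers₆* c-commands the anaphor within its binding domain → licit binder.

{5, 6}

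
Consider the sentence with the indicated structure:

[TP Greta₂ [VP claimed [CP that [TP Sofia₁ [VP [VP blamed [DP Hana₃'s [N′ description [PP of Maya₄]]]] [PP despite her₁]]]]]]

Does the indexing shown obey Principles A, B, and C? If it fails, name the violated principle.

The two coindexed NPs are *Sofia₁* and *her₁*.
*her₁* is a pronoun. Its binding domain is the embedded TP, whose subject is Sofia₁.
*Sofia₁* c-commands it within that domain and carries the same index.
The pronoun is locally bound → Principle B violation.

Principle B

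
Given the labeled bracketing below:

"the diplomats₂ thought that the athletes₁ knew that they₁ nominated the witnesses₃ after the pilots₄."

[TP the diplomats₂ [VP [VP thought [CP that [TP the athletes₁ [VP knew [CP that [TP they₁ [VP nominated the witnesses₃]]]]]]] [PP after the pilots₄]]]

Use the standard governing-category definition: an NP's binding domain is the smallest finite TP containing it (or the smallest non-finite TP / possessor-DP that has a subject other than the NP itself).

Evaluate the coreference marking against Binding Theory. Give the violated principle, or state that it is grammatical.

grammatical

The two coindexed NPs are *the athletes₁* and *they₁*.
*they₁* is a pronoun; nothing c-commands it within its binding domain (the embedded TP.), so Principle B holds trivially.
*the athletes₁* is an R-expression; *they₁* does not c-command it, and no other NP shares its index, so Principle C is satisfied.
All principles are respected.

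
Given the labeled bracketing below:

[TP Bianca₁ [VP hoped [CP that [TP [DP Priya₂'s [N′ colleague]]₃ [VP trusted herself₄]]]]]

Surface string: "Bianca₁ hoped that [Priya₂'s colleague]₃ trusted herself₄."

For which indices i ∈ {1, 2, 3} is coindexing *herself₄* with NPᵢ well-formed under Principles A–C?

{3}

*herself* is an anaphor, so Principle A applies: it must be bound in its binding domain.
Binding domain of *herself₄*: the embedded TP, whose subject is [Priya₂'s colleague]₃.
*Bianca₁* c-commands the anaphor but is outside its binding domain → cannot satisfy Principle A.
*Priya₂* does not c-command the anaphor → cannot bind it.
*[Priya₂'s colleague]₃* c-commands the anaphor within its binding domain → licit binder.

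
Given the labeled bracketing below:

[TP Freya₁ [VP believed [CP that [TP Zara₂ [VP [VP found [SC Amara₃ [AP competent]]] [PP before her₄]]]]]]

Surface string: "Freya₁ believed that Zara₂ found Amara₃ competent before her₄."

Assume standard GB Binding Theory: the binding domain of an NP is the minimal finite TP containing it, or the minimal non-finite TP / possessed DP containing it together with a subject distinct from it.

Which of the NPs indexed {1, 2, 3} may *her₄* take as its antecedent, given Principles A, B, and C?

{1, 3}

*her* is a pronoun, so Principle B applies: it must be free in its binding domain.
Binding domain of *her₄*: the embedded TP, whose subject is Zara₂.
*Freya₁* c-commands the pronoun but from outside its binding domain, and is not c-commanded by it → coindexation permitted.
*Zara₂* c-commands the pronoun within its binding domain → coindexation would violate Principle B.
*Amara₃* and the pronoun do not c-command one another → neither Principle B nor Principle C is at stake; coindexation permitted.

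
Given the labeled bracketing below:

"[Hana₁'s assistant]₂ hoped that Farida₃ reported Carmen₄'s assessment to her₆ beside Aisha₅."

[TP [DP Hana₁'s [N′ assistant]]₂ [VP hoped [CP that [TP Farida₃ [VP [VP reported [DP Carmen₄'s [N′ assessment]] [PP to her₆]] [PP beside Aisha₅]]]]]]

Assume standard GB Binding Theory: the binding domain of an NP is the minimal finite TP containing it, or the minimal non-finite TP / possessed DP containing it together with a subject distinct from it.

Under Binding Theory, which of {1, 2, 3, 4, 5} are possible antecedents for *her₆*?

{1, 2, 4, 5}

*her* is a pronoun, so Principle B applies: it must be free in its binding domain.
Binding domain of *her₆*: the embedded TP, whose subject is Farida₃.
*Hana₁* and the pronoun do not c-command one another → neither Principle B nor Principle C is at stake; coindexation permitted.
*[Hana₁'s assistant]₂* c-commands the pronoun but from outside its binding domain, and is not c-commanded by it → coindexation permitted.
*Farida₃* c-commands the pronoun within its binding domain → coindexation would violate Principle B.
*Carmen₄* and the pronoun do not c-command one another → neither Principle B nor Principle C is at stake; coindexation permitted.
*Aisha₅* and the pronoun do not c-command one another → neither Principle B nor Principle C is at stake; coindexation permitted.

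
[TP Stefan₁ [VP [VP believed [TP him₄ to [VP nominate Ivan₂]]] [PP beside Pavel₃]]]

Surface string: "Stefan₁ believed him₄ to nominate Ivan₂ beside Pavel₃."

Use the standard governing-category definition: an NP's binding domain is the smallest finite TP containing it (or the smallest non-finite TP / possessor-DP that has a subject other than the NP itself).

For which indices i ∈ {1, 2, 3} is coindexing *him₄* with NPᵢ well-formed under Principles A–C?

{3}

*him* is a pronoun, so Principle B applies: it must be free in its binding domain.
Binding domain of *him₄*: the matrix TP, whose subject is Stefan₁.
*Stefan₁* c-commands the pronoun within its binding domain → coindexation would violate Principle B.
*Ivan₂*: the pronoun c-commands this R-expression → coindexation would violate Principle C on *Ivan₂*.
*Pavel₃* and the pronoun do not c-command one another → neither Principle B nor Principle C is at stake; coindexation permitted.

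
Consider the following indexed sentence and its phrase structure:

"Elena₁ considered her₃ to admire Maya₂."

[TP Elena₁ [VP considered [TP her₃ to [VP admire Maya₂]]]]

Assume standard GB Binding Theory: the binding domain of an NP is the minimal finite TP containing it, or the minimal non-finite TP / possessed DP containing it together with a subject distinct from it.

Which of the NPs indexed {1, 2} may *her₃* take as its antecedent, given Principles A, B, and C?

*her* is a pronoun, so Principle B applies: it must be free in its binding domain.
Binding domain of *her₃*: the matrix TP, whose subject is Elena₁.
*Elena₁* c-commands the pronoun within its binding domain → coindexation would violate Principle B.
*Maya₂*: the pronoun c-commands this R-expression → coindexation would violate Principle C on *Maya₂*.

none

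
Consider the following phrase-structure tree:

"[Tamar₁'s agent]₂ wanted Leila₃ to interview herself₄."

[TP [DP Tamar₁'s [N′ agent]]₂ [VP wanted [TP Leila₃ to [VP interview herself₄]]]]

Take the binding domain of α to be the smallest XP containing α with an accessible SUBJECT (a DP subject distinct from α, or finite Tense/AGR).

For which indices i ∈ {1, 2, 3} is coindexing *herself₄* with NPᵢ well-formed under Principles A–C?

*herself* is an anaphor, so Principle A applies: it must be bound in its binding domain.
Binding domain of *herself₄*: the embedded TP, whose subject is Leila₃.
*Tamar₁* does not c-command the anaphor → cannot bind it.
*[Tamar₁'s agent]₂* c-commands the anaphor but is outside its binding domain → cannot satisfy Principle A.
*Leila₃* c-commands the anaphor within its binding domain → licit binder.

{3}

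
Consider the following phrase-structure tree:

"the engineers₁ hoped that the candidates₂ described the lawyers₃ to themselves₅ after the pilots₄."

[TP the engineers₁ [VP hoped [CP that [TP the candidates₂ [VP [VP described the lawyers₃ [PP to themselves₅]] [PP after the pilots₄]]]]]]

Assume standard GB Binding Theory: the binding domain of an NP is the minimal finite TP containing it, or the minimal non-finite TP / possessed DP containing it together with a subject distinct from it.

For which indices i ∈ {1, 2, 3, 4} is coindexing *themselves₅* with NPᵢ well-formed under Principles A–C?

*themselves* is an anaphor, so Principle A applies: it must be bound in its binding domain.
Binding domain of *themselves₅*: the embedded TP, whose subject is the candidates₂.
*the engineers₁* c-commands the anaphor but is outside its binding domain → cannot satisfy Principle A.
*the candidates₂* c-commands the anaphor within its binding domain → licit binder.
*the lawyers₃* c-commands the anaphor within its binding domain → licit binder.
*the pilots₄* does not c-command the anaphor → cannot bind it.

{2, 3}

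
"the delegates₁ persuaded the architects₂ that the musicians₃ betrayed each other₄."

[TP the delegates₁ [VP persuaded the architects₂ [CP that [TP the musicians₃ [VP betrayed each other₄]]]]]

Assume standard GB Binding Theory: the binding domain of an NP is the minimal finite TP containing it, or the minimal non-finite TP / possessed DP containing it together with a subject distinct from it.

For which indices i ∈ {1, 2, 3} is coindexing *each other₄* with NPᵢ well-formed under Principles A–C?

{3}

*each other* is an anaphor, so Principle A applies: it must be bound in its binding domain.
Binding domain of *each other₄*: the embedded TP, whose subject is the musicians₃.
*the delegates₁* c-commands the anaphor but is outside its binding domain → cannot satisfy Principle A.
*the architects₂* c-commands the anaphor but is outside its binding domain → cannot satisfy Principle A.
*the musicians₃* c-commands the anaphor within its binding domain → licit binder.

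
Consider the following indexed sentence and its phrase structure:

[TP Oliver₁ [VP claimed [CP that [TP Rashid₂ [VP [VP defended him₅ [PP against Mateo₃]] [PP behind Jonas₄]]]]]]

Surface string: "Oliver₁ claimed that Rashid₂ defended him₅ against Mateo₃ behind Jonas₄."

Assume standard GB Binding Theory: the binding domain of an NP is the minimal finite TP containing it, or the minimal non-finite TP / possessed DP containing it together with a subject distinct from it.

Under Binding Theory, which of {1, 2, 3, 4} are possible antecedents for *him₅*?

*him* is a pronoun, so Principle B applies: it must be free in its binding domain.
Binding domain of *him₅*: the embedded TP, whose subject is Rashid₂.
*Oliver₁* c-commands the pronoun but from outside its binding domain, and is not c-commanded by it → coindexation permitted.
*Rashid₂* c-commands the pronoun within its binding domain → coindexation would violate Principle B.
*Mateo₃*: the pronoun c-commands this R-expression → coindexation would violate Principle C on *Mateo₃*.
*Jonas₄* and the pronoun do not c-command one another → neither Principle B nor Principle C is at stake; coindexation permitted.

{1, 4}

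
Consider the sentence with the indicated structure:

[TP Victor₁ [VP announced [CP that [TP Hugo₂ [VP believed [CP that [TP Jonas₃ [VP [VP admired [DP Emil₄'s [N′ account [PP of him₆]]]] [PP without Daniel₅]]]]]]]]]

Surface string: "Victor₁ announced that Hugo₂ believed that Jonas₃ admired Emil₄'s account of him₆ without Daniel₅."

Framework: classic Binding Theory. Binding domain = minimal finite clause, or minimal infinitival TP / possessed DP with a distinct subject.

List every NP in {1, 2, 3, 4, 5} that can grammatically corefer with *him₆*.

{1, 2, 3, 5}

*him* is a pronoun, so Principle B applies: it must be free in its binding domain.
Binding domain of *him₆*: the possessed DP, whose subject is Emil₄.
*Victor₁* c-commands the pronoun but from outside its binding domain, and is not c-commanded by it → coindexation permitted.
*Hugo₂* c-commands the pronoun but from outside its binding domain, and is not c-commanded by it → coindexation permitted.
*Jonas₃* c-commands the pronoun but from outside its binding domain, and is not c-commanded by it → coindexation permitted.
*Emil₄* c-commands the pronoun within its binding domain → coindexation would violate Principle B.
*Daniel₅* and the pronoun do not c-command one another → neither Principle B nor Principle C is at stake; coindexation permitted.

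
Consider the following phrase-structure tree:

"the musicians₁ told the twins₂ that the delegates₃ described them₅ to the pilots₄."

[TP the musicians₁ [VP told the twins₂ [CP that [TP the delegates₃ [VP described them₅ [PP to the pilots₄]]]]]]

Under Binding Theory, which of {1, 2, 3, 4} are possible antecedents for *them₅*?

{1, 2}

*them* is a pronoun, so Principle B applies: it must be free in its binding domain.
Binding domain of *them₅*: the embedded TP, whose subject is the delegates₃.
*the musicians₁* c-commands the pronoun but from outside its binding domain, and is not c-commanded by it → coindexation permitted.
*the twins₂* c-commands the pronoun but from outside its binding domain, and is not c-commanded by it → coindexation permitted.
*the delegates₃* c-commands the pronoun within its binding domain → coindexation would violate Principle B.
*the pilots₄*: the pronoun c-commands this R-expression → coindexation would violate Principle C on *the pilots₄*.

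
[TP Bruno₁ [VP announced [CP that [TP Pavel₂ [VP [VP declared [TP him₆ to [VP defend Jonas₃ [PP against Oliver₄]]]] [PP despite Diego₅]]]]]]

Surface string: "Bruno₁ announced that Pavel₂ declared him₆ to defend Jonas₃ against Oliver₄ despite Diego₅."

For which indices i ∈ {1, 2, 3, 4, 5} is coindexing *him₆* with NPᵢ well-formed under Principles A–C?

*him* is a pronoun, so Principle B applies: it must be free in its binding domain.
Binding domain of *him₆*: the embedded TP, whose subject is Pavel₂.
*Bruno₁* c-commands the pronoun but from outside its binding domain, and is not c-commanded by it → coindexation permitted.
*Pavel₂* c-commands the pronoun within its binding domain → coindexation would violate Principle B.
*Jonas₃*: the pronoun c-commands this R-expression → coindexation would violate Principle C on *Jonas₃*.
*Oliver₄*: the pronoun c-commands this R-expression → coindexation would violate Principle C on *Oliver₄*.
*Diego₅* and the pronoun do not c-command one another → neither Principle B nor Principle C is at stake; coindexation permitted.

{1, 5}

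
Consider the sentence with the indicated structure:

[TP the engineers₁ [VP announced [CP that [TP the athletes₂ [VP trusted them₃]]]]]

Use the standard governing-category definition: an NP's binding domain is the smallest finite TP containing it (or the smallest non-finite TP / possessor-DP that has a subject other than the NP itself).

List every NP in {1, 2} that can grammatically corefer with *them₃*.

{1}

*them* is a pronoun, so Principle B applies: it must be free in its binding domain.
Binding domain of *them₃*: the embedded TP, whose subject is the athletes₂.
*the engineers₁* c-commands the pronoun but from outside its binding domain, and is not c-commanded by it → coindexation permitted.
*the athletes₂* c-commands the pronoun within its binding domain → coindexation would violate Principle B.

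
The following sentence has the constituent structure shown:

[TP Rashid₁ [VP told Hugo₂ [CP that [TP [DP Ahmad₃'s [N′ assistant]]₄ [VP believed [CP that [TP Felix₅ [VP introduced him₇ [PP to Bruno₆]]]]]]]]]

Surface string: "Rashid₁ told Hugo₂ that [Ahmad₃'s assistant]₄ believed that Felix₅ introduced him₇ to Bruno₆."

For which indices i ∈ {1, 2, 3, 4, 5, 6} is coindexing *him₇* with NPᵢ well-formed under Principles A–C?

{1, 2, 3, 4}

*him* is a pronoun, so Principle B applies: it must be free in its binding domain.
Binding domain of *him₇*: the embedded TP, whose subject is Felix₅.
*Rashid₁* c-commands the pronoun but from outside its binding domain, and is not c-commanded by it → coindexation permitted.
*Hugo₂* c-commands the pronoun but from outside its binding domain, and is not c-commanded by it → coindexation permitted.
*Ahmad₃* and the pronoun do not c-command one another → neither Principle B nor Principle C is at stake; coindexation permitted.
*[Ahmad₃'s assistant]₄* c-commands the pronoun but from outside its binding domain, and is not c-commanded by it → coindexation permitted.
*Felix₅* c-commands the pronoun within its binding domain → coindexation would violate Principle B.
*Bruno₆*: the pronoun c-commands this R-expression → coindexation would violate Principle C on *Bruno₆*.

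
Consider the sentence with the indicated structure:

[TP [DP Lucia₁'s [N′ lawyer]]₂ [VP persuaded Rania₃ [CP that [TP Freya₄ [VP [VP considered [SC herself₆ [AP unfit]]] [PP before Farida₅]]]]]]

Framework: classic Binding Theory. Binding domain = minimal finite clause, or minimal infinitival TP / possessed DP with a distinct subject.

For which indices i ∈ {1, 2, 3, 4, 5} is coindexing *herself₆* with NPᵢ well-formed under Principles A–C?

*herself* is an anaphor, so Principle A applies: it must be bound in its binding domain.
Binding domain of *herself₆*: the embedded TP, whose subject is Freya₄.
*Lucia₁* does not c-command the anaphor → cannot bind it.
*[Lucia₁'s lawyer]₂* c-commands the anaphor but is outside its binding domain → cannot satisfy Principle A.
*Rania₃* c-commands the anaphor but is outside its binding domain → cannot satisfy Principle A.
*Freya₄* c-commands the anaphor within its binding domain → licit binder.
*Farida₅* does not c-command the anaphor → cannot bind it.

{4}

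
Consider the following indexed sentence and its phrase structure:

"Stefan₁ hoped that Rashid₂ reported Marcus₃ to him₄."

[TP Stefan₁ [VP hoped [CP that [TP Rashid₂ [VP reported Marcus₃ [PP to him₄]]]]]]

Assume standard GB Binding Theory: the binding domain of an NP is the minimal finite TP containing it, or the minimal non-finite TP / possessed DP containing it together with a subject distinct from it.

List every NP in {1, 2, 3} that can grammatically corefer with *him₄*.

{1}

*him* is a pronoun, so Principle B applies: it must be free in its binding domain.
Binding domain of *him₄*: the embedded TP, whose subject is Rashid₂.
*Stefan₁* c-commands the pronoun but from outside its binding domain, and is not c-commanded by it → coindexation permitted.
*Rashid₂* c-commands the pronoun within its binding domain → coindexation would violate Principle B.
*Marcus₃* c-commands the pronoun within its binding domain → coindexation would violate Principle B.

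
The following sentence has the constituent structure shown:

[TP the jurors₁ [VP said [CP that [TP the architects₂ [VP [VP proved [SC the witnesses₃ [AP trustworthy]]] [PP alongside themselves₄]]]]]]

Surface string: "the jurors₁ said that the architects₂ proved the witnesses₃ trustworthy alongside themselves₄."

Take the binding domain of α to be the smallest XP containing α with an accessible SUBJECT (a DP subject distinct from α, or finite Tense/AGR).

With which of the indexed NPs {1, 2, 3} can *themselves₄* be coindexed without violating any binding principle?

*themselves* is an anaphor, so Principle A applies: it must be bound in its binding domain.
Binding domain of *themselves₄*: the embedded TP, whose subject is the architects₂.
*the jurors₁* c-commands the anaphor but is outside its binding domain → cannot satisfy Principle A.
*the architects₂* c-commands the anaphor within its binding domain → licit binder.
*the witnesses₃* does not c-command the anaphor → cannot bind it.

{2}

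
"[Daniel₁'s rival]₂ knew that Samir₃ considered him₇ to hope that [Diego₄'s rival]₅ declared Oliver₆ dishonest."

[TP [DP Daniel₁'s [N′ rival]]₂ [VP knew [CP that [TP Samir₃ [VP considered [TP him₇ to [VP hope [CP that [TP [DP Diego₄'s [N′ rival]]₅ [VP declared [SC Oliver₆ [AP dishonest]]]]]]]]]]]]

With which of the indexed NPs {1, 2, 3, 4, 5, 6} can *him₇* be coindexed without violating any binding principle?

*him* is a pronoun, so Principle B applies: it must be free in its binding domain.
Binding domain of *him₇*: the embedded TP, whose subject is Samir₃.
*Daniel₁* and the pronoun do not c-command one another → neither Principle B nor Principle C is at stake; coindexation permitted.
*[Daniel₁'s rival]₂* c-commands the pronoun but from outside its binding domain, and is not c-commanded by it → coindexation permitted.
*Samir₃* c-commands the pronoun within its binding domain → coindexation would violate Principle B.
*Diego₄*: the pronoun c-commands this R-expression → coindexation would violate Principle C on *Diego₄*.
*[Diego₄'s rival]₅*: the pronoun c-commands this R-expression → coindexation would violate Principle C on *[Diego₄'s rival]₅*.
*Oliver₆*: the pronoun c-commands this R-expression → coindexation would violate Principle C on *Oliver₆*.

{1, 2}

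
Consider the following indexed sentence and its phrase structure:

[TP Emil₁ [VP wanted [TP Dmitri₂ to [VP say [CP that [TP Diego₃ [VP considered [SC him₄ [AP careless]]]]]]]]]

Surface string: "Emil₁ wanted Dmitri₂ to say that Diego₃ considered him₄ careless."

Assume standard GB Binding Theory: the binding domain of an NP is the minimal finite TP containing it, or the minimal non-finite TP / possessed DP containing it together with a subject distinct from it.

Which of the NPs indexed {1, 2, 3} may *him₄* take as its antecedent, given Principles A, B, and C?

*him* is a pronoun, so Principle B applies: it must be free in its binding domain.
Binding domain of *him₄*: the embedded TP, whose subject is Diego₃.
*Emil₁* c-commands the pronoun but from outside its binding domain, and is not c-commanded by it → coindexation permitted.
*Dmitri₂* c-commands the pronoun but from outside its binding domain, and is not c-commanded by it → coindexation permitted.
*Diego₃* c-commands the pronoun within its binding domain → coindexation would violate Principle B.

{1, 2}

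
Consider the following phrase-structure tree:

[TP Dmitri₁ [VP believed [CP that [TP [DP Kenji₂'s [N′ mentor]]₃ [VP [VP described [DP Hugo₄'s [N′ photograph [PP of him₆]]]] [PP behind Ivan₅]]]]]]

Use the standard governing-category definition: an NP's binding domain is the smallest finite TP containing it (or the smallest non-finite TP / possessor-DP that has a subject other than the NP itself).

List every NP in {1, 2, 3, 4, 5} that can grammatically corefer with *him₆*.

*him* is a pronoun, so Principle B applies: it must be free in its binding domain.
Binding domain of *him₆*: the possessed DP, whose subject is Hugo₄.
*Dmitri₁* c-commands the pronoun but from outside its binding domain, and is not c-commanded by it → coindexation permitted.
*Kenji₂* and the pronoun do not c-command one another → neither Principle B nor Principle C is at stake; coindexation permitted.
*[Kenji₂'s mentor]₃* c-commands the pronoun but from outside its binding domain, and is not c-commanded by it → coindexation permitted.
*Hugo₄* c-commands the pronoun within its binding domain → coindexation would violate Principle B.
*Ivan₅* and the pronoun do not c-command one another → neither Principle B nor Principle C is at stake; coindexation permitted.

{1, 2, 3, 5}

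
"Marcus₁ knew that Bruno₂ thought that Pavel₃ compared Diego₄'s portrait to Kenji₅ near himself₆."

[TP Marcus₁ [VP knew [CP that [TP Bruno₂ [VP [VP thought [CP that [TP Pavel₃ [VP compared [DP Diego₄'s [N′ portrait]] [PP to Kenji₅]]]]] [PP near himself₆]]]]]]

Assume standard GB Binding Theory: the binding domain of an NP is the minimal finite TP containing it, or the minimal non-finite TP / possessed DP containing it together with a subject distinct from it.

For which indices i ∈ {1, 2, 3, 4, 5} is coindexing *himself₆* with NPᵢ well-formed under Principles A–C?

*himself* is an anaphor, so Principle A applies: it must be bound in its binding domain.
Binding domain of *himself₆*: the embedded TP, whose subject is Bruno₂.
*Marcus₁* c-commands the anaphor but is outside its binding domain → cannot satisfy Principle A.
*Bruno₂* c-commands the anaphor within its binding domain → licit binder.
*Pavel₃* does not c-command the anaphor → cannot bind it.
*Diego₄* does not c-command the anaphor → cannot bind it.
*Kenji₅* does not c-command the anaphor → cannot bind it.

{2}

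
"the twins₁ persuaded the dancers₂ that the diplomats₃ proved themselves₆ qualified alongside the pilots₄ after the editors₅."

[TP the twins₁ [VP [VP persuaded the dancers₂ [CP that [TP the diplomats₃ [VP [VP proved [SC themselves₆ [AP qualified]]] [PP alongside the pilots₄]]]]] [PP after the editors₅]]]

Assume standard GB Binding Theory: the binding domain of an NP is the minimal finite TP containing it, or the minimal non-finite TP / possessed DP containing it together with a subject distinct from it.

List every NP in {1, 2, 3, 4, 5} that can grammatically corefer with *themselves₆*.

*themselves* is an anaphor, so Principle A applies: it must be bound in its binding domain.
Binding domain of *themselves₆*: the embedded TP, whose subject is the diplomats₃.
*the twins₁* c-commands the anaphor but is outside its binding domain → cannot satisfy Principle A.
*the dancers₂* c-commands the anaphor but is outside its binding domain → cannot satisfy Principle A.
*the diplomats₃* c-commands the anaphor within its binding domain → licit binder.
*the pilots₄* does not c-command the anaphor → cannot bind it.
*the editors₅* does not c-command the anaphor → cannot bind it.

{3}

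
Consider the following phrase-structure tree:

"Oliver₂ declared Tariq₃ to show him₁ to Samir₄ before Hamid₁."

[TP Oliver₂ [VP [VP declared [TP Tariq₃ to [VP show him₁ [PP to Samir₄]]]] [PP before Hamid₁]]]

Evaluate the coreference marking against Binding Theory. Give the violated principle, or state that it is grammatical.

grammatical

The two coindexed NPs are *Hamid₁* and *him₁*.
*him₁* is a pronoun; its binding domain is the embedded TP, whose subject is Tariq₃. Within that domain it is c-commanded only by *Tariq₃*, which carries a different index — the pronoun is free locally, so Principle B holds.
*Hamid₁* is an R-expression; *him₁* does not c-command it, and no other NP shares its index, so Principle C is satisfied.
All principles are respected.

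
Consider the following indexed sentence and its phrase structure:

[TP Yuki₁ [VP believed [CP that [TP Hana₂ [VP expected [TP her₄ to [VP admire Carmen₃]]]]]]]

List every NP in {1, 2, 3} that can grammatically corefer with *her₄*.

{1}

*her* is a pronoun, so Principle B applies: it must be free in its binding domain.
Binding domain of *her₄*: the embedded TP, whose subject is Hana₂.
*Yuki₁* c-commands the pronoun but from outside its binding domain, and is not c-commanded by it → coindexation permitted.
*Hana₂* c-commands the pronoun within its binding domain → coindexation would violate Principle B.
*Carmen₃*: the pronoun c-commands this R-expression → coindexation would violate Principle C on *Carmen₃*.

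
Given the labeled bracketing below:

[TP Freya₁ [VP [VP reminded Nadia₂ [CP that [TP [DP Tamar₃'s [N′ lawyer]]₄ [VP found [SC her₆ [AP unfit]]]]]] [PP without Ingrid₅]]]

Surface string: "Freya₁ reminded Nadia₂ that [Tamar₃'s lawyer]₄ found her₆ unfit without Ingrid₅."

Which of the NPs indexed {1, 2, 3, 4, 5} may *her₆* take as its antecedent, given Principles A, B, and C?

*her* is a pronoun, so Principle B applies: it must be free in its binding domain.
Binding domain of *her₆*: the embedded TP, whose subject is [Tamar₃'s lawyer]₄.
*Freya₁* c-commands the pronoun but from outside its binding domain, and is not c-commanded by it → coindexation permitted.
*Nadia₂* c-commands the pronoun but from outside its binding domain, and is not c-commanded by it → coindexation permitted.
*Tamar₃* and the pronoun do not c-command one another → neither Principle B nor Principle C is at stake; coindexation permitted.
*[Tamar₃'s lawyer]₄* c-commands the pronoun within its binding domain → coindexation would violate Principle B.
*Ingrid₅* and the pronoun do not c-command one another → neither Principle B nor Principle C is at stake; coindexation permitted.

{1, 2, 3, 5}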